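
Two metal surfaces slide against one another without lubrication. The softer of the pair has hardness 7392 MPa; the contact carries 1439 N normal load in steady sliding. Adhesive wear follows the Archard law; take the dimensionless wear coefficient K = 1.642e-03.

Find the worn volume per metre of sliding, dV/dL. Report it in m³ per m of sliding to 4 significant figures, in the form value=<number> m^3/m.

value=3.196e-10 m^3/m

All arithmetic holds full float precision, and the intermediates are shown rounded; one final rounding to four significant figures.
Hardness H = 7392 MPa = 7.392e+09 Pa.
SI base units throughout: W = 1439 N, H = 7.392e+09 Pa, K = 1.642e-03.
Sliding wear rate dV/dL = K·W/H (no L dependence): 1.642e-03 · 1439 / 7.392e+09 = 3.196e-10 m³/m.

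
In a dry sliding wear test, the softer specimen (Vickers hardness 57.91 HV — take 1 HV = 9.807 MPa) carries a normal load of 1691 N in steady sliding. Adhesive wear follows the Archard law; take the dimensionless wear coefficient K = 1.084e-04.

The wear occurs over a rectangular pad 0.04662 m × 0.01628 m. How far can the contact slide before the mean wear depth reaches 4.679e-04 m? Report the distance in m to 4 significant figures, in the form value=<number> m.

value=1100 m

Intermediate values are shown rounded — all working math keeps full float precision — a single final rounding, at 4 significant digits.
Convert: Hardness H = 57.91 HV × 9.807 MPa/HV = 567.9 MPa = 5.679e+08 Pa.
Convert: Contact area A = 0.04662 m × 0.01628 m = 7.590e-04 m².
In SI base units, W = 1691 N, H = 5.679e+08 Pa, K = 1.084e-04.
Wearable volume V_lim = h_lim·A = 4.679e-04 · 7.590e-04 = 3.551e-07 m³.
Thus life L = V_lim·H/(K·W) = 3.551e-07 · 5.679e+08 / (1.084e-04 · 1691) = 1100 m.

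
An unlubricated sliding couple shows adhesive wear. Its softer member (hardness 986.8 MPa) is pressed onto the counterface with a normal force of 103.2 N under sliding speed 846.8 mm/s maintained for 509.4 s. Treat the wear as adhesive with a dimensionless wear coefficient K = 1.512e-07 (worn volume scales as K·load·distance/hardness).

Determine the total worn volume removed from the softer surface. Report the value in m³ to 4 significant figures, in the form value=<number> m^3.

value=6.821e-12 m^3

Every step carries full float precision; intermediates are shown rounded — one final rounding, at four significant digits.
Sliding speed v = 846.8 mm/s = 0.8468 m/s. Distance covered L = v·t = 0.8468 m/s × 509.4 s = 431.4 m.
Hardness H = 986.8 MPa = 9.868e+08 Pa.
Expressed in SI base units: W = 103.2 N, H = 9.868e+08 Pa, K = 1.512e-07.
The Archard volume V = K·W·L/H = 1.512e-07 · 103.2 · 431.4 / 9.868e+08 = 6.821e-12 m³.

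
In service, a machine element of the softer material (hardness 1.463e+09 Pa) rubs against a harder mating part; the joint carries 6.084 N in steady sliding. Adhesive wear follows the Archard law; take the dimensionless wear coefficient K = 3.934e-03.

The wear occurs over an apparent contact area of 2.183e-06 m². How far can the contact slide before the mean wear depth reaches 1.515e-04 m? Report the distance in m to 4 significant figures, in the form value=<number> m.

The computation runs at full float precision — the intermediates appear rounded; one last rounding, at 4 significant figures.
Collected in SI base units: W = 6.084 N, H = 1.463e+09 Pa, K = 3.934e-03.
Volume at the limit: V_lim = h_lim·A = 1.515e-04 · 2.183e-06 = 3.307e-10 m³.
Inverting, life L = V_lim·H/(K·W) = 3.307e-10 · 1.463e+09 / (3.934e-03 · 6.084) = 20.22 m.

value=20.22 m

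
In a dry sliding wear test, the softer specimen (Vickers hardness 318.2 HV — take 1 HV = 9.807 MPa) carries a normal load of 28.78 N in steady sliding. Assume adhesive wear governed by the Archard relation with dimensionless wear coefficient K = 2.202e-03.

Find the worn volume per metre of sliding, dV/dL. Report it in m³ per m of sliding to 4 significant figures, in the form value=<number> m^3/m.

value=2.031e-11 m^3/m

Displayed values are rounded. All working math holds exact precision; rounded once at the end to 4 significant figures.
Hardness H = 318.2 HV × 9.807 MPa/HV = 3121 MPa = 3.121e+09 Pa.
SI base units throughout: W = 28.78 N, H = 3.121e+09 Pa, K = 2.202e-03.
The wear rate dV/dL = K·W/H — distance-free: 2.202e-03 · 28.78 / 3.121e+09 = 2.031e-11 m³/m.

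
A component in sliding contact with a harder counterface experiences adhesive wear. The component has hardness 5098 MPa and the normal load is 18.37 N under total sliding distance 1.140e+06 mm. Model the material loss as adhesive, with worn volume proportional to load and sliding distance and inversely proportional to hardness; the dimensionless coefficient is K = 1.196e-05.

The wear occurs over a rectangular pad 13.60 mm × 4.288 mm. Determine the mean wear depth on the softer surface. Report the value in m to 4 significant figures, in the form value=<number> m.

Quoted intermediates are rounded — all arithmetic keeps exact precision — one last rounding to four significant figures.
Sliding distance L = 1.140e+06 mm = 1140 m.
Hardness H = 5098 MPa = 5.098e+09 Pa.
Pad sides 13.60 mm × 4.288 mm = 0.01360 m × 0.004288 m. Contact area A = 0.01360 m × 0.004288 m = 5.832e-05 m².
As SI base values: W = 18.37 N, H = 5.098e+09 Pa, K = 1.196e-05.
Archard relation: V = K·W·L/H = 1.196e-05 · 18.37 · 1140 / 5.098e+09 = 4.913e-11 m³.
Depth h = V/A = 4.913e-11 / 5.832e-05 = 8.425e-07 m.

value=8.425e-07 m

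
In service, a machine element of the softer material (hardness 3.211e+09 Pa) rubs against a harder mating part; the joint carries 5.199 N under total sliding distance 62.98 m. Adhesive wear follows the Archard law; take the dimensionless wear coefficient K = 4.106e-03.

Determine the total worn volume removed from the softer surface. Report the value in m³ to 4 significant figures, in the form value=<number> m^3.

value=4.187e-10 m^3

Intermediate values appear rounded; each operation holds full float precision, and rounded just once: 4 significant figures.
Expressed in SI base units: W = 5.199 N, H = 3.211e+09 Pa, K = 4.106e-03.
By Archard's law, V = K·W·L/H = 4.106e-03 · 5.199 · 62.98 / 3.211e+09 = 4.187e-10 m³.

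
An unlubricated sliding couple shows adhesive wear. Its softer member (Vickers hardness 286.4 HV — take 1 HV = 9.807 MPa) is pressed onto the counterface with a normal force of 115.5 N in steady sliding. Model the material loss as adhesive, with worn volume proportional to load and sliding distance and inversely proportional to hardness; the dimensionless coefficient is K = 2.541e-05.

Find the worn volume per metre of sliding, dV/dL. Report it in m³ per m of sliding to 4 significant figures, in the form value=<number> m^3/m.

Each operation carries full precision, and the intermediates are displayed rounded; rounded once at the end, at 4 significant figures.
Hardness H = 286.4 HV × 9.807 MPa/HV = 2809 MPa = 2.809e+09 Pa.
As SI base values: W = 115.5 N, H = 2.809e+09 Pa, K = 2.541e-05.
The wear rate dV/dL = K·W/H (no L dependence): 2.541e-05 · 115.5 / 2.809e+09 = 1.045e-12 m³/m.

value=1.045e-12 m^3/m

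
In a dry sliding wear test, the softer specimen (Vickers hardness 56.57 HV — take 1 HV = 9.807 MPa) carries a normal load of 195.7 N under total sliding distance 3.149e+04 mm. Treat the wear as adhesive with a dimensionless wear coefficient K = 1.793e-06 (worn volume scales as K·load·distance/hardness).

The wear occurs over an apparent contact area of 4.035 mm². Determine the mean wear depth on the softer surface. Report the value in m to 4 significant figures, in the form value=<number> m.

value=4.936e-06 m

Shown intermediates are rounded — all working math carries full precision, and one last rounding, at 4 significant digits.
Total distance L = 3.149e+04 mm = 31.49 m.
Hardness H = 56.57 HV × 9.807 MPa/HV = 554.8 MPa = 5.548e+08 Pa.
Contact area A = 4.035 mm² = 4.035e-06 m².
SI base units throughout: W = 195.7 N, H = 5.548e+08 Pa, K = 1.793e-06.
Archard volume V = K·W·L/H = 1.793e-06 · 195.7 · 31.49 / 5.548e+08 = 1.992e-11 m³.
Mean wear depth h = V/A = 1.992e-11 / 4.035e-06 = 4.936e-06 m.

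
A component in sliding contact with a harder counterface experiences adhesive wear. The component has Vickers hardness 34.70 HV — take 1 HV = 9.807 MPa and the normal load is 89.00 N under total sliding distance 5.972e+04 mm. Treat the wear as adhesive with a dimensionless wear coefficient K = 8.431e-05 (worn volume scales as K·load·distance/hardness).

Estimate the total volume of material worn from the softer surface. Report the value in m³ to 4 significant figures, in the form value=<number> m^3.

Every step runs at exact precision, and intermediate values are shown rounded; a single final rounding, at four significant digits.
Convert: Distance L = 5.972e+04 mm = 59.72 m.
Convert: Hardness H = 34.70 HV × 9.807 MPa/HV = 340.3 MPa = 3.403e+08 Pa.
In SI base units, W = 89.00 N, H = 3.403e+08 Pa, K = 8.431e-05.
Archard relation: V = K·W·L/H = 8.431e-05 · 89.00 · 59.72 / 3.403e+08 = 1.317e-09 m³.

value=1.317e-09 m^3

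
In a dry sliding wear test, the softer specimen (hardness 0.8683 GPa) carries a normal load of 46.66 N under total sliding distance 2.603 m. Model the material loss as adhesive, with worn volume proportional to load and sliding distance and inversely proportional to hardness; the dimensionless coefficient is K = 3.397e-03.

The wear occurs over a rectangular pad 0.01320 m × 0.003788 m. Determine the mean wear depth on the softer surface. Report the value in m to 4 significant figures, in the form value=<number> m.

All arithmetic keeps full precision, and the intermediates appear rounded. Rounded just once: four significant figures.
Convert: Hardness H = 0.8683 GPa = 8.683e+08 Pa.
Convert: Contact area A = 0.01320 m × 0.003788 m = 5.000e-05 m².
Expressed in SI base units: W = 46.66 N, H = 8.683e+08 Pa, K = 3.397e-03.
Archard relation: V = K·W·L/H = 3.397e-03 · 46.66 · 2.603 / 8.683e+08 = 4.752e-10 m³.
Wear depth h = V/A = 4.752e-10 / 5.000e-05 = 9.503e-06 m.

value=9.503e-06 m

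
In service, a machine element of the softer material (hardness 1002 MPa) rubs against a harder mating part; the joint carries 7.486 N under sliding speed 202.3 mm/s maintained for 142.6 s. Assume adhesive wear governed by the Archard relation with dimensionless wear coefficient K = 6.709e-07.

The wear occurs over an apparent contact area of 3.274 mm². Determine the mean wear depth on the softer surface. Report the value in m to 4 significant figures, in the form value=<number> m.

value=4.416e-08 m

Shown intermediates are rounded. Each operation keeps exact precision; rounded once at the end: 4 significant digits.
Convert: Sliding speed v = 202.3 mm/s = 0.2023 m/s. Distance L = v·t = 0.2023 m/s × 142.6 s = 28.85 m.
Convert: Hardness H = 1002 MPa = 1.002e+09 Pa.
Convert: Contact area A = 3.274 mm² = 3.274e-06 m².
Restated in SI base units: W = 7.486 N, H = 1.002e+09 Pa, K = 6.709e-07.
Wear volume V = K·W·L/H = 6.709e-07 · 7.486 · 28.85 / 1.002e+09 = 1.446e-13 m³.
Mean wear depth h = V/A = 1.446e-13 / 3.274e-06 = 4.416e-08 m.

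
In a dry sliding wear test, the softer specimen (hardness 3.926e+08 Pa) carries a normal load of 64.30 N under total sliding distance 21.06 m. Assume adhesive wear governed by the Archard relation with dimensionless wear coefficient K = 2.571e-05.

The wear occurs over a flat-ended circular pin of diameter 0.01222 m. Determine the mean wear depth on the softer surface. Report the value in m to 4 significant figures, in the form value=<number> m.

Displayed values are rounded. The computation keeps full float precision, and one final rounding to four significant digits.
Convert: Contact area A = π·d²/4 = π·(0.01222 m)²/4 = 1.173e-04 m².
Working in SI base units: W = 64.30 N, H = 3.926e+08 Pa, K = 2.571e-05.
Wear volume V = K·W·L/H = 2.571e-05 · 64.30 · 21.06 / 3.926e+08 = 8.868e-11 m³.
Average depth h = V/A = 8.868e-11 / 1.173e-04 = 7.561e-07 m.

value=7.561e-07 m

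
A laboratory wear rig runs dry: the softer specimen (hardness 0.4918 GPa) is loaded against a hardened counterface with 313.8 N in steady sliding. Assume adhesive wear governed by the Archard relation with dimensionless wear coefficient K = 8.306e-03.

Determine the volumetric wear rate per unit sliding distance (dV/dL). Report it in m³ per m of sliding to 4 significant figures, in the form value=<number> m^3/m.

All arithmetic maintains full precision, and intermediates are displayed rounded, and one last rounding, at four significant digits.
Convert: Hardness H = 0.4918 GPa = 4.918e+08 Pa.
Restated in SI base units: W = 313.8 N, H = 4.918e+08 Pa, K = 8.306e-03.
The wear rate dV/dL = K·W/H (independent of L): 8.306e-03 · 313.8 / 4.918e+08 = 5.300e-09 m³/m.

value=5.300e-09 m^3/m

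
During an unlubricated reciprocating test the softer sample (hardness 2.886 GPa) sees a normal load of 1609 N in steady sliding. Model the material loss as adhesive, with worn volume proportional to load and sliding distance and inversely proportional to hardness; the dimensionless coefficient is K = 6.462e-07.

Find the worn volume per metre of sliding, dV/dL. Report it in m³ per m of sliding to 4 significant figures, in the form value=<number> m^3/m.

value=3.603e-13 m^3/m

Intermediates are displayed rounded. Each operation runs at full precision — rounded just once: 4 significant figures.
Hardness H = 2.886 GPa = 2.886e+09 Pa.
SI base units throughout: W = 1609 N, H = 2.886e+09 Pa, K = 6.462e-07.
The wear rate dV/dL = K·W/H, per unit distance: 6.462e-07 · 1609 / 2.886e+09 = 3.603e-13 m³/m.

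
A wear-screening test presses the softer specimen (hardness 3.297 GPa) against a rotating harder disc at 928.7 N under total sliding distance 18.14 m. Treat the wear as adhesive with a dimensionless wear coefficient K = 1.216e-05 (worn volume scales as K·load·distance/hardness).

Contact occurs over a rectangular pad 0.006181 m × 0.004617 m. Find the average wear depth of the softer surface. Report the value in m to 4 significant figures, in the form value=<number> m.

value=2.177e-06 m

Intermediates appear rounded. Every step maintains exact precision — rounded once at the end: 4 significant figures.
Hardness H = 3.297 GPa = 3.297e+09 Pa.
Contact area A = 0.006181 m × 0.004617 m = 2.854e-05 m².
Collected in SI base units: W = 928.7 N, H = 3.297e+09 Pa, K = 1.216e-05.
Archard volume V = K·W·L/H = 1.216e-05 · 928.7 · 18.14 / 3.297e+09 = 6.213e-11 m³.
Mean depth h = V/A = 6.213e-11 / 2.854e-05 = 2.177e-06 m.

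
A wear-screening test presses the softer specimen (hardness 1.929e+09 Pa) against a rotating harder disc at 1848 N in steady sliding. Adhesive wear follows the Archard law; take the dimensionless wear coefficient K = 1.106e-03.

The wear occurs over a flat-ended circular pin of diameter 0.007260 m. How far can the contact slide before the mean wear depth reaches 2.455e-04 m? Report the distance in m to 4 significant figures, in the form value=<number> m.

All working math keeps exact precision — intermediate values are displayed rounded — one final rounding: four significant digits.
Contact area A = π·d²/4 = π·(0.007260 m)²/4 = 4.140e-05 m².
Working in SI base units: W = 1848 N, H = 1.929e+09 Pa, K = 1.106e-03.
Limit volume V_lim = h_lim·A = 2.455e-04 · 4.140e-05 = 1.016e-08 m³.
Sliding life L = V_lim·H/(K·W) = 1.016e-08 · 1.929e+09 / (1.106e-03 · 1848) = 9.592 m.

value=9.592 m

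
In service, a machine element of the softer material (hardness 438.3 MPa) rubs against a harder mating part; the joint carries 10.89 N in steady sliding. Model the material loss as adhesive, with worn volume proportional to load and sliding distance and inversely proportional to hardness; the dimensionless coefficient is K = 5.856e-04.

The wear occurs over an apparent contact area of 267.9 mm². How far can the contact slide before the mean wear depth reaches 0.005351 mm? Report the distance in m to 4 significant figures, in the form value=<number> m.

Shown intermediates are rounded — every step keeps exact precision. Rounded just once, at 4 significant figures.
Hardness H = 438.3 MPa = 4.383e+08 Pa.
Contact area A = 267.9 mm² = 2.679e-04 m².
Depth limit h_lim = 0.005351 mm = 5.351e-06 m.
Working in SI base units: W = 10.89 N, H = 4.383e+08 Pa, K = 5.856e-04.
Wearable volume V_lim = h_lim·A = 5.351e-06 · 2.679e-04 = 1.434e-09 m³.
Inverting, life L = V_lim·H/(K·W) = 1.434e-09 · 4.383e+08 / (5.856e-04 · 10.89) = 98.53 m.

value=98.53 m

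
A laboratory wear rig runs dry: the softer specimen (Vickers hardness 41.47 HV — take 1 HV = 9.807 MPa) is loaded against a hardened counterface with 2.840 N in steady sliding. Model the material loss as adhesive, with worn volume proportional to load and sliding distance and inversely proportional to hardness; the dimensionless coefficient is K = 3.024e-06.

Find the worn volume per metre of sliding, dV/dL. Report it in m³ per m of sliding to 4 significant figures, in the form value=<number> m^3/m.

value=2.112e-14 m^3/m

Intermediates appear rounded, and all working math runs at exact precision, and a single final rounding: four significant figures.
Hardness H = 41.47 HV × 9.807 MPa/HV = 406.7 MPa = 4.067e+08 Pa.
Working in SI base units: W = 2.840 N, H = 4.067e+08 Pa, K = 3.024e-06.
Rate of wear dV/dL = K·W/H (independent of L): 3.024e-06 · 2.840 / 4.067e+08 = 2.112e-14 m³/m.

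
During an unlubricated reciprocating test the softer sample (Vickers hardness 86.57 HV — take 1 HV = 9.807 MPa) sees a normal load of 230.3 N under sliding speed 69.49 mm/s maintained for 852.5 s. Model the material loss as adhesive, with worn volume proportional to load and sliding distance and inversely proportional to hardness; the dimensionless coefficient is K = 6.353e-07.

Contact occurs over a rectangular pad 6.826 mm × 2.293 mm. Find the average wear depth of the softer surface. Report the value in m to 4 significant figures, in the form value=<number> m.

value=6.523e-07 m

Shown intermediates are rounded; every step holds exact precision; rounded once at the end, at 4 significant figures.
Convert: Sliding speed v = 69.49 mm/s = 0.06949 m/s. Distance L = v·t = 0.06949 m/s × 852.5 s = 59.24 m.
Convert: Hardness H = 86.57 HV × 9.807 MPa/HV = 849.0 MPa = 8.490e+08 Pa.
Convert: Pad sides 6.826 mm × 2.293 mm = 0.006826 m × 0.002293 m. Contact area A = 0.006826 m × 0.002293 m = 1.565e-05 m².
In SI base units: W = 230.3 N, H = 8.490e+08 Pa, K = 6.353e-07.
Archard relation: V = K·W·L/H = 6.353e-07 · 230.3 · 59.24 / 8.490e+08 = 1.021e-11 m³.
Mean wear depth h = V/A = 1.021e-11 / 1.565e-05 = 6.523e-07 m.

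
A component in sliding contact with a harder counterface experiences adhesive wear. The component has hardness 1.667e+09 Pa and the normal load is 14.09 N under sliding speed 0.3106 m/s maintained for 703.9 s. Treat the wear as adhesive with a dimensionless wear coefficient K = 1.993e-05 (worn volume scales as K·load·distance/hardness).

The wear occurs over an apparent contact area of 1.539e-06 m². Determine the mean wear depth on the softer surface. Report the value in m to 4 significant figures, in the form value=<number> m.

Quoted intermediates are rounded; each operation carries full precision, and one last rounding, at four significant digits.
The distance L = v·t = 0.3106 m/s × 703.9 s = 218.6 m.
Working in SI base units: W = 14.09 N, H = 1.667e+09 Pa, K = 1.993e-05.
The Archard volume V = K·W·L/H = 1.993e-05 · 14.09 · 218.6 / 1.667e+09 = 3.683e-11 m³.
Mean wear depth h = V/A = 3.683e-11 / 1.539e-06 = 2.393e-05 m.

value=2.393e-05 m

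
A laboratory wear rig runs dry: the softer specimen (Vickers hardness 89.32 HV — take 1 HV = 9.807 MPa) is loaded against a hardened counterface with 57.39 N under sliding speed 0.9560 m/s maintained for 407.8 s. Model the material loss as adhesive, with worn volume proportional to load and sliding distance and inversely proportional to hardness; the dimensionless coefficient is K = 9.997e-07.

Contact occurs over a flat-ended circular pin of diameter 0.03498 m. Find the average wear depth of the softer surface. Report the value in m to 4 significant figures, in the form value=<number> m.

Intermediate values appear rounded, and all working math maintains full precision. Rounded just once: four significant figures.
Convert: Sliding distance L = v·t = 0.9560 m/s × 407.8 s = 389.9 m.
Convert: Hardness H = 89.32 HV × 9.807 MPa/HV = 876.0 MPa = 8.760e+08 Pa.
Convert: Contact area A = π·d²/4 = π·(0.03498 m)²/4 = 9.610e-04 m².
Expressed in SI base units: W = 57.39 N, H = 8.760e+08 Pa, K = 9.997e-07.
By Archard's law, V = K·W·L/H = 9.997e-07 · 57.39 · 389.9 / 8.760e+08 = 2.553e-11 m³.
Mean depth h = V/A = 2.553e-11 / 9.610e-04 = 2.657e-08 m.

value=2.657e-08 m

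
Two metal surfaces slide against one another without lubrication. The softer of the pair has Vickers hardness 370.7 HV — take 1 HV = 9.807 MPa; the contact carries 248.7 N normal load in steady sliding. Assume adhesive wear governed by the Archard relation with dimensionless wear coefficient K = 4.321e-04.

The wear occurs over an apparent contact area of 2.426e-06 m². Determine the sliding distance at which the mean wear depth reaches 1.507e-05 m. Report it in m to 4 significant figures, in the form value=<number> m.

value=1.237 m

Printed values are rounded, and the algebra maintains exact precision — one final rounding to four significant digits.
Convert: Hardness H = 370.7 HV × 9.807 MPa/HV = 3635 MPa = 3.635e+09 Pa.
Collected in SI base units: W = 248.7 N, H = 3.635e+09 Pa, K = 4.321e-04.
Volume at the limit: V_lim = h_lim·A = 1.507e-05 · 2.426e-06 = 3.656e-11 m³.
So the life L = V_lim·H/(K·W) = 3.656e-11 · 3.635e+09 / (4.321e-04 · 248.7) = 1.237 m.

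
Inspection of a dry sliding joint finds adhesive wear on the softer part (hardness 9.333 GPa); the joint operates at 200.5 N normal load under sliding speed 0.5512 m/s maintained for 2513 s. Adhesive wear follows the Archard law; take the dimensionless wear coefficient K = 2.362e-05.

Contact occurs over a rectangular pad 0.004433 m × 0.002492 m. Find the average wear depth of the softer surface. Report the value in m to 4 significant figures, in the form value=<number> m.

Intermediate values are displayed rounded. The computation keeps full float precision. Rounded once at the end to 4 significant figures.
Path length L = v·t = 0.5512 m/s × 2513 s = 1385 m.
Hardness H = 9.333 GPa = 9.333e+09 Pa.
Contact area A = 0.004433 m × 0.002492 m = 1.105e-05 m².
SI base units throughout: W = 200.5 N, H = 9.333e+09 Pa, K = 2.362e-05.
Wear volume V = K·W·L/H = 2.362e-05 · 200.5 · 1385 / 9.333e+09 = 7.029e-10 m³.
Mean wear depth h = V/A = 7.029e-10 / 1.105e-05 = 6.363e-05 m.

value=6.363e-05 m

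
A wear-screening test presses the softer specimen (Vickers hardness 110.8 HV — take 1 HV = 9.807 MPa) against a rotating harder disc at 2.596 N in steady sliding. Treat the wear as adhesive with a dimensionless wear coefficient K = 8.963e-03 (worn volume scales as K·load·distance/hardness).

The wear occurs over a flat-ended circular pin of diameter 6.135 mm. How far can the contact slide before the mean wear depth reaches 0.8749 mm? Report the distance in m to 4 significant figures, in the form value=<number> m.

value=1208 m

The computation runs at full float precision. Printed values are rounded. Rounded just once to four significant figures.
Convert: Hardness H = 110.8 HV × 9.807 MPa/HV = 1087 MPa = 1.087e+09 Pa.
Convert: Pin diameter d = 6.135 mm = 0.006135 m. Contact area A = π·d²/4 = π·(0.006135 m)²/4 = 2.956e-05 m².
Convert: Depth limit h_lim = 0.8749 mm = 8.749e-04 m.
Restated in SI base units: W = 2.596 N, H = 1.087e+09 Pa, K = 8.963e-03.
Allowed volume V_lim = h_lim·A = 8.749e-04 · 2.956e-05 = 2.586e-08 m³.
Thus life L = V_lim·H/(K·W) = 2.586e-08 · 1.087e+09 / (8.963e-03 · 2.596) = 1208 m.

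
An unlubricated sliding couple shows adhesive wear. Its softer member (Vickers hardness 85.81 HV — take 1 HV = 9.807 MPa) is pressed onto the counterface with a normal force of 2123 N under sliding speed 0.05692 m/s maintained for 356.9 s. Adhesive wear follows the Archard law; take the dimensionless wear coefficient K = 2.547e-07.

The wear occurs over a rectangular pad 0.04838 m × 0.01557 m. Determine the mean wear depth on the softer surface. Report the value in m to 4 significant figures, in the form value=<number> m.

The intermediates appear rounded, and the computation runs at full precision; one final rounding to 4 significant figures.
Convert: Path length L = v·t = 0.05692 m/s × 356.9 s = 20.31 m.
Convert: Hardness H = 85.81 HV × 9.807 MPa/HV = 841.5 MPa = 8.415e+08 Pa.
Convert: Contact area A = 0.04838 m × 0.01557 m = 7.533e-04 m².
Expressed in SI base units: W = 2123 N, H = 8.415e+08 Pa, K = 2.547e-07.
The Archard volume V = K·W·L/H = 2.547e-07 · 2123 · 20.31 / 8.415e+08 = 1.305e-11 m³.
Average depth h = V/A = 1.305e-11 / 7.533e-04 = 1.733e-08 m.

value=1.733e-08 m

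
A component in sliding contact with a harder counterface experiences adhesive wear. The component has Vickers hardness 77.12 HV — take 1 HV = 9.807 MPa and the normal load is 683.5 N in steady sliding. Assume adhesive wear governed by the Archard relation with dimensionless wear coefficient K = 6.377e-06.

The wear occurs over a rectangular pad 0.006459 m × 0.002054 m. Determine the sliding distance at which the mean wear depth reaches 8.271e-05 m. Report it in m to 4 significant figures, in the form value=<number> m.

value=190.4 m

Intermediates are displayed rounded. All working math maintains full float precision; rounded just once: four significant digits.
Convert: Hardness H = 77.12 HV × 9.807 MPa/HV = 756.3 MPa = 7.563e+08 Pa.
Convert: Contact area A = 0.006459 m × 0.002054 m = 1.327e-05 m².
SI base units throughout: W = 683.5 N, H = 7.563e+08 Pa, K = 6.377e-06.
Allowed volume V_lim = h_lim·A = 8.271e-05 · 1.327e-05 = 1.097e-09 m³.
So the life L = V_lim·H/(K·W) = 1.097e-09 · 7.563e+08 / (6.377e-06 · 683.5) = 190.4 m.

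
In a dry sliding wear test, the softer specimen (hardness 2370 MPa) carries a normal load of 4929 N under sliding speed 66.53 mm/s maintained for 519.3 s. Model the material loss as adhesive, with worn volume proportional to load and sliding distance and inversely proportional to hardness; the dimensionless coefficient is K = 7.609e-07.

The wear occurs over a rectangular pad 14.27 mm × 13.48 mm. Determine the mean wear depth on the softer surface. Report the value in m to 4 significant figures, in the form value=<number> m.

value=2.842e-07 m

The intermediates are displayed rounded — every step runs at full float precision — rounded once at the end: four significant digits.
Convert: Sliding speed v = 66.53 mm/s = 0.06653 m/s. Path length L = v·t = 0.06653 m/s × 519.3 s = 34.55 m.
Convert: Hardness H = 2370 MPa = 2.370e+09 Pa.
Convert: Pad sides 14.27 mm × 13.48 mm = 0.01427 m × 0.01348 m. Contact area A = 0.01427 m × 0.01348 m = 1.924e-04 m².
Collected in SI base units: W = 4929 N, H = 2.370e+09 Pa, K = 7.609e-07.
The Archard volume V = K·W·L/H = 7.609e-07 · 4929 · 34.55 / 2.370e+09 = 5.467e-11 m³.
Average depth h = V/A = 5.467e-11 / 1.924e-04 = 2.842e-07 m.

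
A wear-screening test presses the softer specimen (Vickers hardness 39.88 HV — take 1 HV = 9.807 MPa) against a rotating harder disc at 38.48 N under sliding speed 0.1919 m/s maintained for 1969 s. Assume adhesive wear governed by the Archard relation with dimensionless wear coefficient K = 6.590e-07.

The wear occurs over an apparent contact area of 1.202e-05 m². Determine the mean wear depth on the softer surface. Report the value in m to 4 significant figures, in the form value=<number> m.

Each operation carries full precision, and the intermediates are shown rounded; rounded once at the end, at four significant digits.
Path length L = v·t = 0.1919 m/s × 1969 s = 377.9 m.
Hardness H = 39.88 HV × 9.807 MPa/HV = 391.1 MPa = 3.911e+08 Pa.
Working in SI base units: W = 38.48 N, H = 3.911e+08 Pa, K = 6.590e-07.
Volume removed: V = K·W·L/H = 6.590e-07 · 38.48 · 377.9 / 3.911e+08 = 2.450e-11 m³.
Depth h = V/A = 2.450e-11 / 1.202e-05 = 2.038e-06 m.

value=2.038e-06 m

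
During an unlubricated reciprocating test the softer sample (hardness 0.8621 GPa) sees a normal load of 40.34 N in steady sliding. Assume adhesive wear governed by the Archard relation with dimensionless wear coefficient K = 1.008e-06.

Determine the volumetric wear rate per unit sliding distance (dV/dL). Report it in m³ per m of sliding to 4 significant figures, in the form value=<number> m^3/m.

The algebra runs at full float precision — intermediate values are shown rounded; a single final rounding to four significant digits.
Convert: Hardness H = 0.8621 GPa = 8.621e+08 Pa.
In SI base units: W = 40.34 N, H = 8.621e+08 Pa, K = 1.008e-06.
The wear rate dV/dL = K·W/H — distance-free: 1.008e-06 · 40.34 / 8.621e+08 = 4.717e-14 m³/m.

value=4.717e-14 m^3/m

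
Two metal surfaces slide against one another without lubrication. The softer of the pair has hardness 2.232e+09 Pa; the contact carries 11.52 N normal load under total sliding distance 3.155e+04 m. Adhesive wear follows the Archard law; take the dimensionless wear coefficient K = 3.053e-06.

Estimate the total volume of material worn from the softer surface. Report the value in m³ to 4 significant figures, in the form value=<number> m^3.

value=4.971e-10 m^3

Displayed values are rounded, and every step carries exact precision, and one final rounding to four significant digits.
Expressed in SI base units: W = 11.52 N, H = 2.232e+09 Pa, K = 3.053e-06.
Worn volume V = K·W·L/H = 3.053e-06 · 11.52 · 3.155e+04 / 2.232e+09 = 4.971e-10 m³.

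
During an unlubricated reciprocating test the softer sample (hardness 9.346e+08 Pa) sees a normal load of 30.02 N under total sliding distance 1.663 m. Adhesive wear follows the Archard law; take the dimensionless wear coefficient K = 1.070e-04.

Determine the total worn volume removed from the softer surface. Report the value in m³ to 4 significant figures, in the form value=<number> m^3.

value=5.716e-12 m^3

Intermediate values appear rounded. The computation keeps full float precision, and rounded just once to 4 significant figures.
As SI base values: W = 30.02 N, H = 9.346e+08 Pa, K = 1.070e-04.
Archard volume V = K·W·L/H = 1.070e-04 · 30.02 · 1.663 / 9.346e+08 = 5.716e-12 m³.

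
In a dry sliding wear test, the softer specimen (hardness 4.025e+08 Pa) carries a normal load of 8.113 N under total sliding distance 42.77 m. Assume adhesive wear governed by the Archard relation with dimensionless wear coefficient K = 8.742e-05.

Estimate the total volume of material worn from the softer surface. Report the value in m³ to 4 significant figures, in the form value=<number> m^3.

Intermediates are printed rounded — the computation maintains full precision; rounded just once, at 4 significant digits.
As SI base values: W = 8.113 N, H = 4.025e+08 Pa, K = 8.742e-05.
Wear volume V = K·W·L/H = 8.742e-05 · 8.113 · 42.77 / 4.025e+08 = 7.536e-11 m³.

value=7.536e-11 m^3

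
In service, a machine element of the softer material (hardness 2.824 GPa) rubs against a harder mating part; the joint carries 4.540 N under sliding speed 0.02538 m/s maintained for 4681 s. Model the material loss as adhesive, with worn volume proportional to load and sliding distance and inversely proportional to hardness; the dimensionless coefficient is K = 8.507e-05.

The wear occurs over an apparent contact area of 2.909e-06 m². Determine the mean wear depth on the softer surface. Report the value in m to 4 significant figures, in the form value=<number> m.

Displayed values are rounded; the algebra runs at full float precision. Rounded once at the end to four significant digits.
Convert: The distance L = v·t = 0.02538 m/s × 4681 s = 118.8 m.
Convert: Hardness H = 2.824 GPa = 2.824e+09 Pa.
Expressed in SI base units: W = 4.540 N, H = 2.824e+09 Pa, K = 8.507e-05.
Wear volume V = K·W·L/H = 8.507e-05 · 4.540 · 118.8 / 2.824e+09 = 1.625e-11 m³.
Average depth h = V/A = 1.625e-11 / 2.909e-06 = 5.585e-06 m.

value=5.585e-06 m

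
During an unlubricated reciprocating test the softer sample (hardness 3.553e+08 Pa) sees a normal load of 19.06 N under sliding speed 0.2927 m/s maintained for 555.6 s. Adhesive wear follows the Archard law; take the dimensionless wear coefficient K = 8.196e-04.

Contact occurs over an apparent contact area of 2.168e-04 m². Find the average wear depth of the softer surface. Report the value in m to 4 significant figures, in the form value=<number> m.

value=3.298e-05 m

All arithmetic runs at exact precision; intermediates are printed rounded — a single final rounding, at 4 significant digits.
Convert: Distance covered L = v·t = 0.2927 m/s × 555.6 s = 162.6 m.
SI base units throughout: W = 19.06 N, H = 3.553e+08 Pa, K = 8.196e-04.
Apply Archard: V = K·W·L/H = 8.196e-04 · 19.06 · 162.6 / 3.553e+08 = 7.150e-09 m³.
Depth of wear h = V/A = 7.150e-09 / 2.168e-04 = 3.298e-05 m.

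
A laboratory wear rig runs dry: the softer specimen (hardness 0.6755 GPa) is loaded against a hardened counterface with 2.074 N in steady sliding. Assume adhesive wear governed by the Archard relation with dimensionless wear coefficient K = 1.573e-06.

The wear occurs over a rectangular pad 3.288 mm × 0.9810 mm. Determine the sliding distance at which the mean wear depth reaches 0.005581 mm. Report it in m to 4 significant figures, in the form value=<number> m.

Quoted intermediates are rounded, and every step keeps exact precision, and rounded once at the end: four significant digits.
Hardness H = 0.6755 GPa = 6.755e+08 Pa.
Pad sides 3.288 mm × 0.9810 mm = 3.288e-03 m × 9.810e-04 m. Contact area A = 3.288e-03 m × 9.810e-04 m = 3.226e-06 m².
Depth limit h_lim = 0.005581 mm = 5.581e-06 m.
Collected in SI base units: W = 2.074 N, H = 6.755e+08 Pa, K = 1.573e-06.
Allowed volume V_lim = h_lim·A = 5.581e-06 · 3.226e-06 = 1.800e-11 m³.
Life L = V_lim·H/(K·W) = 1.800e-11 · 6.755e+08 / (1.573e-06 · 2.074) = 3727 m.

value=3727 m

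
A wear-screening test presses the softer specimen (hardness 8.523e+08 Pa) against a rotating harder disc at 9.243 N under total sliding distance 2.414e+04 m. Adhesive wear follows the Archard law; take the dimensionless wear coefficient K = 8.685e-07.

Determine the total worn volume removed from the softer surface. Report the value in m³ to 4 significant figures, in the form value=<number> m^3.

Every step runs at exact precision, and intermediate values are displayed rounded — a single final rounding, at four significant figures.
In SI base units, W = 9.243 N, H = 8.523e+08 Pa, K = 8.685e-07.
Archard relation: V = K·W·L/H = 8.685e-07 · 9.243 · 2.414e+04 / 8.523e+08 = 2.274e-10 m³.

value=2.274e-10 m^3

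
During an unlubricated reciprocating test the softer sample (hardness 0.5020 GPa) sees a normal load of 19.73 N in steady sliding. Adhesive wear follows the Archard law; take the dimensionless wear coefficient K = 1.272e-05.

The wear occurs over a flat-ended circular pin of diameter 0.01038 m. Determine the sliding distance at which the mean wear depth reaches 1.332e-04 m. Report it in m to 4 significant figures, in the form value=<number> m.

The computation carries full precision — the intermediates are printed rounded — a single final rounding to four significant digits.
Hardness H = 0.5020 GPa = 5.020e+08 Pa.
Contact area A = π·d²/4 = π·(0.01038 m)²/4 = 8.462e-05 m².
As SI base values: W = 19.73 N, H = 5.020e+08 Pa, K = 1.272e-05.
Permissible volume V_lim = h_lim·A = 1.332e-04 · 8.462e-05 = 1.127e-08 m³.
Inverting, life L = V_lim·H/(K·W) = 1.127e-08 · 5.020e+08 / (1.272e-05 · 19.73) = 2.255e+04 m.

value=2.255e+04 m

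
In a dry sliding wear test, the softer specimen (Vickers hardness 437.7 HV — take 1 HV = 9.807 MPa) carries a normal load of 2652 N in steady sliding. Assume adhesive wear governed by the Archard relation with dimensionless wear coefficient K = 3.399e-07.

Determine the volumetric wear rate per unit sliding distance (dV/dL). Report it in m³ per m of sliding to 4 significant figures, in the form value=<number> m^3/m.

value=2.100e-13 m^3/m

Each operation holds exact precision; the intermediates appear rounded. Rounded just once, at 4 significant figures.
Convert: Hardness H = 437.7 HV × 9.807 MPa/HV = 4293 MPa = 4.293e+09 Pa.
As SI base values: W = 2652 N, H = 4.293e+09 Pa, K = 3.399e-07.
Rate of wear dV/dL = K·W/H (independent of L): 3.399e-07 · 2652 / 4.293e+09 = 2.100e-13 m³/m.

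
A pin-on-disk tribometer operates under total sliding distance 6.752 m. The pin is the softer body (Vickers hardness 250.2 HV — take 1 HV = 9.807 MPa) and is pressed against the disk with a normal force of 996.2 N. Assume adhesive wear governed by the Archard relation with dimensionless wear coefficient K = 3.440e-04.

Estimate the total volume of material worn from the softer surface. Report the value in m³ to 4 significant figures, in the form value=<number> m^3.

The computation holds full float precision. Intermediates are displayed rounded; rounded just once, at four significant figures.
Hardness H = 250.2 HV × 9.807 MPa/HV = 2454 MPa = 2.454e+09 Pa.
As SI base values: W = 996.2 N, H = 2.454e+09 Pa, K = 3.440e-04.
Wear volume V = K·W·L/H = 3.440e-04 · 996.2 · 6.752 / 2.454e+09 = 9.430e-10 m³.

value=9.430e-10 m^3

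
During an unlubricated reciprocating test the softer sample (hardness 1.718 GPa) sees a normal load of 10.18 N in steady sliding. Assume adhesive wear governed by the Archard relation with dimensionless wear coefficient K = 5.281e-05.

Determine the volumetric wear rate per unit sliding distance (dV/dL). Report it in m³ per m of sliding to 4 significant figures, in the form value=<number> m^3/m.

value=3.129e-13 m^3/m

Intermediates appear rounded, and each operation maintains full float precision. Rounded once at the end: four significant figures.
Hardness H = 1.718 GPa = 1.718e+09 Pa.
As SI base values: W = 10.18 N, H = 1.718e+09 Pa, K = 5.281e-05.
Rate of wear dV/dL = K·W/H: 5.281e-05 · 10.18 / 1.718e+09 = 3.129e-13 m³/m.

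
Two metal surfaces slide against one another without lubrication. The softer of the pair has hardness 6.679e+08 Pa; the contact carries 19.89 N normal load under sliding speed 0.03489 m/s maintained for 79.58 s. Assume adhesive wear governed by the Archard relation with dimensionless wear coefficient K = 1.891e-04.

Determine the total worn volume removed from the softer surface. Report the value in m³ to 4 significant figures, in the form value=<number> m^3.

value=1.564e-11 m^3

Intermediates are shown rounded; every step maintains full precision, and one last rounding to four significant figures.
Total distance L = v·t = 0.03489 m/s × 79.58 s = 2.777 m.
Restated in SI base units: W = 19.89 N, H = 6.679e+08 Pa, K = 1.891e-04.
The Archard volume V = K·W·L/H = 1.891e-04 · 19.89 · 2.777 / 6.679e+08 = 1.564e-11 m³.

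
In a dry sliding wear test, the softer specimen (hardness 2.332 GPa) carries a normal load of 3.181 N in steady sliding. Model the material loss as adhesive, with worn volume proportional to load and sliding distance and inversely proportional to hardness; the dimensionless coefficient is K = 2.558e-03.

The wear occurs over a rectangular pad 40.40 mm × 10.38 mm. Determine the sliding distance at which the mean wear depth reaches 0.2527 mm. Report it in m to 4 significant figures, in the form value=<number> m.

Every step holds exact precision — quoted intermediates are rounded; a single final rounding: four significant figures.
Convert: Hardness H = 2.332 GPa = 2.332e+09 Pa.
Convert: Pad sides 40.40 mm × 10.38 mm = 0.04040 m × 0.01038 m. Contact area A = 0.04040 m × 0.01038 m = 4.194e-04 m².
Convert: Depth limit h_lim = 0.2527 mm = 2.527e-04 m.
As SI base values: W = 3.181 N, H = 2.332e+09 Pa, K = 2.558e-03.
At the depth limit, V_lim = h_lim·A = 2.527e-04 · 4.194e-04 = 1.060e-07 m³.
Inverting, life L = V_lim·H/(K·W) = 1.060e-07 · 2.332e+09 / (2.558e-03 · 3.181) = 3.037e+04 m.

value=3.037e+04 m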